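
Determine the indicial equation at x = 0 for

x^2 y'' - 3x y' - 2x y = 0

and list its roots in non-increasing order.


Divide by x^2 to reach normal form y'' + P_1(x) y' + P_2(x) y = 0 with P_1(x) = -3/x and P_2(x) = -2/x.
x = 0 is a singular point because the y'-coefficient -3/x has a pole at x = 0 and the y-coefficient -2/x has a pole at x = 0.
It is a regular singular point because x P_1(x) = p(x) = -3 and x^2 P_2(x) = q(x) = -2x are polynomials, hence analytic at x = 0.
p(0) = -3,  q(0) = 0.
Indicial equation: r(r-1) + p(0) r + q(0) = 0, i.e. r^2 + (p(0) - 1) r + q(0) = 0, i.e. r^2 - 4 r = 0.
Discriminant: (-4)^2 - 4(0) = 16, so r = (4 ± 4)/2.
Solving: r_1 = 4, r_2 = 0.

indicial: r^2 - 4 r = 0; roots r_1 = 4, r_2 = 0


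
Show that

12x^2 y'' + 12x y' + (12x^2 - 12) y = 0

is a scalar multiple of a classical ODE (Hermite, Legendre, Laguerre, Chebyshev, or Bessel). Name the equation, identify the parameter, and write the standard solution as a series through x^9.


All three coefficients share the factor 12; dividing through by 12 gives  x^2 y'' + x y' + (x^2 - 1) y = 0.
This matches the Bessel equation x^2 y'' + x y' + (x^2 - nu^2) y = 0 with nu^2 = 1, so nu = 1; the solution bounded at x = 0 is J_1(x).
Frobenius at x = 0: indicial roots ±nu; for r = nu the recurrence k(k + 2nu) c_k = -c_{k-2} gives the standard series J_nu(x) = sum_{k>=0} (-1)^k / (k! (k+nu)!) (x/2)^(2k+nu). Evaluate the first 5 terms:
  k = 0: (-1)^0 / (0! * 1! * 2^1) x^1 = 1/(1*1*2) x^1 = (1/2) x^1
  k = 1: (-1)^1 / (1! * 2! * 2^3) x^3 = -1/(1*2*8) x^3 = (-1/16) x^3
  k = 2: (-1)^2 / (2! * 3! * 2^5) x^5 = 1/(2*6*32) x^5 = (1/384) x^5
  k = 3: (-1)^3 / (3! * 4! * 2^7) x^7 = -1/(6*24*128) x^7 = (-1/18432) x^7
  k = 4: (-1)^4 / (4! * 5! * 2^9) x^9 = 1/(24*120*512) x^9 = (1/1474560) x^9
Hence J_1(x) = x^9/1474560 - x^7/18432 + x^5/384 - x^3/16 + x/2 + ....

J_1(x); series = x^9/1474560 - x^7/18432 + x^5/384 - x^3/16 + x/2


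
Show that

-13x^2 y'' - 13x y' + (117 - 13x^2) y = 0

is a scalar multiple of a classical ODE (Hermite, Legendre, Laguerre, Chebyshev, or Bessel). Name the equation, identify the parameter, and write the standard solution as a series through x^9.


All three coefficients share the factor -13; dividing through by -13 gives  x^2 y'' + x y' + (x^2 - 9) y = 0.
This matches the Bessel equation x^2 y'' + x y' + (x^2 - nu^2) y = 0 with nu^2 = 9, so nu = 3; the solution bounded at x = 0 is J_3(x).
Frobenius at x = 0: indicial roots ±nu; for r = nu the recurrence k(k + 2nu) c_k = -c_{k-2} gives the standard series J_nu(x) = sum_{k>=0} (-1)^k / (k! (k+nu)!) (x/2)^(2k+nu). Evaluate the first 4 terms:
  k = 0: (-1)^0 / (0! * 3! * 2^3) x^3 = 1/(1*6*8) x^3 = (1/48) x^3
  k = 1: (-1)^1 / (1! * 4! * 2^5) x^5 = -1/(1*24*32) x^5 = (-1/768) x^5
  k = 2: (-1)^2 / (2! * 5! * 2^7) x^7 = 1/(2*120*128) x^7 = (1/30720) x^7
  k = 3: (-1)^3 / (3! * 6! * 2^9) x^9 = -1/(6*720*512) x^9 = (-1/2211840) x^9
Hence J_3(x) = -x^9/2211840 + x^7/30720 - x^5/768 + x^3/48 + ....

J_3(x); series = -x^9/2211840 + x^7/30720 - x^5/768 + x^3/48


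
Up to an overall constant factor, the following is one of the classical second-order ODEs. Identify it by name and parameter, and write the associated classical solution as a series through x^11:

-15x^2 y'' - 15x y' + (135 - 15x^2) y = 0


All three coefficients share the factor -15; dividing through by -15 gives  x^2 y'' + x y' + (x^2 - 9) y = 0.
This matches the Bessel equation x^2 y'' + x y' + (x^2 - nu^2) y = 0 with nu^2 = 9, so nu = 3; the solution bounded at x = 0 is J_3(x).
Frobenius at x = 0: indicial roots ±nu; for r = nu the recurrence k(k + 2nu) c_k = -c_{k-2} gives the standard series J_nu(x) = sum_{k>=0} (-1)^k / (k! (k+nu)!) (x/2)^(2k+nu). Evaluate the first 5 terms:
  k = 0: (-1)^0 / (0! * 3! * 2^3) x^3 = 1/(1*6*8) x^3 = (1/48) x^3
  k = 1: (-1)^1 / (1! * 4! * 2^5) x^5 = -1/(1*24*32) x^5 = (-1/768) x^5
  k = 2: (-1)^2 / (2! * 5! * 2^7) x^7 = 1/(2*120*128) x^7 = (1/30720) x^7
  k = 3: (-1)^3 / (3! * 6! * 2^9) x^9 = -1/(6*720*512) x^9 = (-1/2211840) x^9
  k = 4: (-1)^4 / (4! * 7! * 2^11) x^11 = 1/(24*5040*2048) x^11 = (1/247726080) x^11
Hence J_3(x) = x^11/247726080 - x^9/2211840 + x^7/30720 - x^5/768 + x^3/48 + ....

J_3(x); series = x^11/247726080 - x^9/2211840 + x^7/30720 - x^5/768 + x^3/48


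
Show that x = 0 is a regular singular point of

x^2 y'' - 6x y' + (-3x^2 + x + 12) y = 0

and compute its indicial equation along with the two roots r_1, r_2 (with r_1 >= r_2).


Divide by x^2 to reach normal form y'' + P_1(x) y' + P_2(x) y = 0 with P_1(x) = -6/x and P_2(x) = -3 + 1/x + 12/x^2.
x = 0 is a singular point because the y'-coefficient -6/x has a pole at x = 0 and the y-coefficient -3 + 1/x + 12/x^2 has a pole at x = 0.
It is a regular singular point because x P_1(x) = p(x) = -6 and x^2 P_2(x) = q(x) = -3x^2 + x + 12 are polynomials, hence analytic at x = 0.
p(0) = -6,  q(0) = 12.
Indicial equation: r(r-1) + p(0) r + q(0) = 0, i.e. r^2 + (p(0) - 1) r + q(0) = 0, i.e. r^2 - 7 r + 12 = 0.
Discriminant: (-7)^2 - 4(12) = 1, so r = (7 ± 1)/2.
Solving: r_1 = 4, r_2 = 3.

indicial: r^2 - 7 r + 12 = 0; roots r_1 = 4, r_2 = 3


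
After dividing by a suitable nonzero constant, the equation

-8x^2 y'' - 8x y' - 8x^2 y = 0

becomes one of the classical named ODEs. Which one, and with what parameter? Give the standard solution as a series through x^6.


All three coefficients share the factor -8; dividing through by -8 gives  x^2 y'' + x y' + x^2 y = 0.
This matches the Bessel equation x^2 y'' + x y' + (x^2 - nu^2) y = 0 with nu^2 = 0, so nu = 0; the solution bounded at x = 0 is J_0(x).
Frobenius at x = 0: indicial roots ±nu; for r = nu the recurrence k(k + 2nu) c_k = -c_{k-2} gives the standard series J_nu(x) = sum_{k>=0} (-1)^k / (k! (k+nu)!) (x/2)^(2k+nu). Evaluate the first 4 terms:
  k = 0: (-1)^0 / (0! * 0! * 2^0) x^0 = 1/(1*1*1) x^0 = (1) x^0
  k = 1: (-1)^1 / (1! * 1! * 2^2) x^2 = -1/(1*1*4) x^2 = (-1/4) x^2
  k = 2: (-1)^2 / (2! * 2! * 2^4) x^4 = 1/(2*2*16) x^4 = (1/64) x^4
  k = 3: (-1)^3 / (3! * 3! * 2^6) x^6 = -1/(6*6*64) x^6 = (-1/2304) x^6
Hence J_0(x) = -x^6/2304 + x^4/64 - x^2/4 + 1 + ....

J_0(x); series = -x^6/2304 + x^4/64 - x^2/4 + 1


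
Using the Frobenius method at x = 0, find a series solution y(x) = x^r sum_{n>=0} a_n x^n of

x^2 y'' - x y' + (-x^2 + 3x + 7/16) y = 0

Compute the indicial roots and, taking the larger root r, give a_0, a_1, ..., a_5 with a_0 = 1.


Write in Frobenius form y'' + (p(x)/x) y' + (q(x)/x^2) y = 0:
  p(x) = -1,  q(x) = -x^2 + 3x + 7/16.
Indicial equation: r(r-1) + (-1) r + (7/16) = 0 -> roots r_1 = 7/4, r_2 = 1/4.
Take r = r_1 = 7/4. Let y(x) = x^r sum_{n>=0} a_n x^n with a_0 = 1.
Substitute y = x^r sum a_n x^n and match x^{r+n}. The recurrence is
  D(n) a_n + 3 a_{n-1} - 1 a_{n-2} = 0,  where D(n) = (r+n)(r+n-1) + (-1)(r+n) + (7/16).
  a_n = [-3 a_{n-1} + 1 a_{n-2}] / D(n).
Since the indicial polynomial factors as (r - r_1)(r - r_2), D(n) = (r_1 + n - r_1)(r_1 + n - r_2) = n(n + 3/2).
Evaluating step by step (a_0 = 1):
  n = 1: D(1) = 1(1 + 3/2) = 5/2; numerator = -3(1) = -3; a_1 = (-3)/(5/2) = -6/5
  n = 2: D(2) = 2(2 + 3/2) = 7; numerator = -3(-6/5) + 1(1) = 23/5; a_2 = (23/5)/(7) = 23/35
  n = 3: D(3) = 3(3 + 3/2) = 27/2; numerator = -3(23/35) + 1(-6/5) = -111/35; a_3 = (-111/35)/(27/2) = -74/315
  n = 4: D(4) = 4(4 + 3/2) = 22; numerator = -3(-74/315) + 1(23/35) = 143/105; a_4 = (143/105)/(22) = 13/210
  n = 5: D(5) = 5(5 + 3/2) = 65/2; numerator = -3(13/210) + 1(-74/315) = -53/126; a_5 = (-53/126)/(65/2) = -53/4095

r = 7/4; a_0 = 1; a_1 = -6/5; a_2 = 23/35; a_3 = -74/315; a_4 = 13/210; a_5 = -53/4095


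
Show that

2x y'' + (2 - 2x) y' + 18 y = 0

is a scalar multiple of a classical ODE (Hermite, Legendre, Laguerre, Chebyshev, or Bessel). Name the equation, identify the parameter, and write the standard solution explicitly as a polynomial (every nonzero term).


All three coefficients share the factor 2; dividing through by 2 gives  x y'' + (1 - x) y' + 9 y = 0.
This matches the Laguerre equation x y'' + (1 - x) y' + n y = 0 with n = 9; the polynomial solution is L_9(x).
With y = sum_k a_k x^k, matching x^k gives (k+1)k a_{k+1} + (k+1) a_{k+1} - k a_k + n a_k = 0, i.e. (k+1)^2 a_{k+1} = (k - n) a_k = (k - 9) a_k. The right side vanishes at k = 9, so the series terminates at degree 9.
Standard normalization L_n(0) = 1 gives a_0 = 1. Work upward with a_{k+1} = (k - 9) a_k / (k+1)^2:
  a_1 = (0 - 9)(1) / 1^2 = -9/1 = -9
  a_2 = (1 - 9)(-9) / 2^2 = 72/4 = 18
  a_3 = (2 - 9)(18) / 3^2 = -126/9 = -14
  a_4 = (3 - 9)(-14) / 4^2 = 84/16 = 21/4
  a_5 = (4 - 9)(21/4) / 5^2 = (-105/4)/25 = -21/20
  a_6 = (5 - 9)(-21/20) / 6^2 = (21/5)/36 = 7/60
  a_7 = (6 - 9)(7/60) / 7^2 = (-7/20)/49 = -1/140
  a_8 = (7 - 9)(-1/140) / 8^2 = (1/70)/64 = 1/4480
  a_9 = (8 - 9)(1/4480) / 9^2 = (-1/4480)/81 = -1/362880
Hence L_9(x) = -x^9/362880 + x^8/4480 - x^7/140 + 7 x^6/60 - 21 x^5/20 + 21 x^4/4 - 14 x^3 + 18 x^2 - 9 x + 1.

L_9(x); series = -x^9/362880 + x^8/4480 - x^7/140 + 7 x^6/60 - 21 x^5/20 + 21 x^4/4 - 14 x^3 + 18 x^2 - 9 x + 1


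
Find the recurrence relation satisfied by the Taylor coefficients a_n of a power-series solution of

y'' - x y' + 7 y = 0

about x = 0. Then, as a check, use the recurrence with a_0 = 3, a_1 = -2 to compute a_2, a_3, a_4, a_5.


Substitute y = sum_n a_n x^n.
y''(x) has coefficient (n+2)(n+1) a_{n+2} at x^n;
-x y'(x) has coefficient -n a_n at x^n (shift);
7 y(x) has coefficient 7 a_n at x^n.
Matching x^n: (n+2)(n+1) a_{n+2} + (-n + 7) a_n = 0.
Thus a_{n+2} = (n - 7) / ((n+1)(n+2)) * a_n.

Check with a_0 = 3, a_1 = -2 (apply the recurrence for n = 0, 1, 2, 3): a_0 = 3, a_1 = -2, a_2 = -21/2, a_3 = 2, a_4 = 35/8, a_5 = -2/5.

a_(n+2) = (n - 7) / ((n+1)(n+2)) * a_n; check: a_0 = 3, a_1 = -2, a_2 = -21/2, a_3 = 2, a_4 = 35/8, a_5 = -2/5


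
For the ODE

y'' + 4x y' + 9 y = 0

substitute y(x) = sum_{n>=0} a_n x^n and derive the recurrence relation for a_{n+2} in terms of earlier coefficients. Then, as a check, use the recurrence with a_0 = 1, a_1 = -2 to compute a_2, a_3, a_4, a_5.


Substitute y = sum_n a_n x^n.
y''(x) has coefficient (n+2)(n+1) a_{n+2} at x^n;
4 x y'(x) has coefficient 4 n a_n at x^n (shift);
9 y(x) has coefficient 9 a_n at x^n.
Matching x^n: (n+2)(n+1) a_{n+2} + (4n + 9) a_n = 0.
Thus a_{n+2} = (-4n - 9) / ((n+1)(n+2)) * a_n.

Check with a_0 = 1, a_1 = -2 (apply the recurrence for n = 0, 1, 2, 3): a_0 = 1, a_1 = -2, a_2 = -9/2, a_3 = 13/3, a_4 = 51/8, a_5 = -91/20.

a_(n+2) = (-4n - 9) / ((n+1)(n+2)) * a_n; check: a_0 = 1, a_1 = -2, a_2 = -9/2, a_3 = 13/3, a_4 = 51/8, a_5 = -91/20


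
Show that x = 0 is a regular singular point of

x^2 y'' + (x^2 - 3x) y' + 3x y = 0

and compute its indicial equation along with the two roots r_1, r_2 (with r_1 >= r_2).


Divide by x^2 to reach normal form y'' + P_1(x) y' + P_2(x) y = 0 with P_1(x) = 1 - 3/x and P_2(x) = 3/x.
x = 0 is a singular point because the y'-coefficient 1 - 3/x has a pole at x = 0 and the y-coefficient 3/x has a pole at x = 0.
It is a regular singular point because x P_1(x) = p(x) = x - 3 and x^2 P_2(x) = q(x) = 3x are polynomials, hence analytic at x = 0.
p(0) = -3,  q(0) = 0.
Indicial equation: r(r-1) + p(0) r + q(0) = 0, i.e. r^2 + (p(0) - 1) r + q(0) = 0, i.e. r^2 - 4 r = 0.
Discriminant: (-4)^2 - 4(0) = 16, so r = (4 ± 4)/2.
Solving: r_1 = 4, r_2 = 0.

indicial: r^2 - 4 r = 0; roots r_1 = 4, r_2 = 0


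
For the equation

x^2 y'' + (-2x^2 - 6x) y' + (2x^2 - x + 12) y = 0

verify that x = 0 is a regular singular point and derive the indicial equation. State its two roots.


Divide by x^2 to reach normal form y'' + P_1(x) y' + P_2(x) y = 0 with P_1(x) = -2 - 6/x and P_2(x) = 2 - 1/x + 12/x^2.
x = 0 is a singular point because the y'-coefficient -2 - 6/x has a pole at x = 0 and the y-coefficient 2 - 1/x + 12/x^2 has a pole at x = 0.
It is a regular singular point because x P_1(x) = p(x) = -2x - 6 and x^2 P_2(x) = q(x) = 2x^2 - x + 12 are polynomials, hence analytic at x = 0.
p(0) = -6,  q(0) = 12.
Indicial equation: r(r-1) + p(0) r + q(0) = 0, i.e. r^2 + (p(0) - 1) r + q(0) = 0, i.e. r^2 - 7 r + 12 = 0.
Discriminant: (-7)^2 - 4(12) = 1, so r = (7 ± 1)/2.
Solving: r_1 = 4, r_2 = 3.

indicial: r^2 - 7 r + 12 = 0; roots r_1 = 4, r_2 = 3


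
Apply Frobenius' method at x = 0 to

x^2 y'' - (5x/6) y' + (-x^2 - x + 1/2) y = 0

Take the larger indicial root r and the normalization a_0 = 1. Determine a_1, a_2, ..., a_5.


Write in Frobenius form y'' + (p(x)/x) y' + (q(x)/x^2) y = 0:
  p(x) = -5/6,  q(x) = -x^2 - x + 1/2.
Indicial equation: r(r-1) + (-5/6) r + (1/2) = 0 -> roots r_1 = 3/2, r_2 = 1/3.
Take r = r_1 = 3/2. Let y(x) = x^r sum_{n>=0} a_n x^n with a_0 = 1.
Substitute y = x^r sum a_n x^n and match x^{r+n}. The recurrence is
  D(n) a_n - 1 a_{n-1} - 1 a_{n-2} = 0,  where D(n) = (r+n)(r+n-1) + (-5/6)(r+n) + (1/2).
  a_n = [1 a_{n-1} + 1 a_{n-2}] / D(n).
Since the indicial polynomial factors as (r - r_1)(r - r_2), D(n) = (r_1 + n - r_1)(r_1 + n - r_2) = n(n + 7/6).
Evaluating step by step (a_0 = 1):
  n = 1: D(1) = 1(1 + 7/6) = 13/6; numerator = 1(1) = 1; a_1 = (1)/(13/6) = 6/13
  n = 2: D(2) = 2(2 + 7/6) = 19/3; numerator = 1(6/13) + 1(1) = 19/13; a_2 = (19/13)/(19/3) = 3/13
  n = 3: D(3) = 3(3 + 7/6) = 25/2; numerator = 1(3/13) + 1(6/13) = 9/13; a_3 = (9/13)/(25/2) = 18/325
  n = 4: D(4) = 4(4 + 7/6) = 62/3; numerator = 1(18/325) + 1(3/13) = 93/325; a_4 = (93/325)/(62/3) = 9/650
  n = 5: D(5) = 5(5 + 7/6) = 185/6; numerator = 1(9/650) + 1(18/325) = 9/130; a_5 = (9/130)/(185/6) = 27/12025

r = 3/2; a_0 = 1; a_1 = 6/13; a_2 = 3/13; a_3 = 18/325; a_4 = 9/650; a_5 = 27/12025


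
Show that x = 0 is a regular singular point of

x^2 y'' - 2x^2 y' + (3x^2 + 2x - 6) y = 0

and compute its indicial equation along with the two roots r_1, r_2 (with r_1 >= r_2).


Divide by x^2 to reach normal form y'' + P_1(x) y' + P_2(x) y = 0 with P_1(x) = -2 and P_2(x) = 3 + 2/x - 6/x^2.
x = 0 is a singular point because the y-coefficient 3 + 2/x - 6/x^2 has a pole at x = 0.
It is a regular singular point because x P_1(x) = p(x) = -2x and x^2 P_2(x) = q(x) = 3x^2 + 2x - 6 are polynomials, hence analytic at x = 0.
p(0) = 0,  q(0) = -6.
Indicial equation: r(r-1) + p(0) r + q(0) = 0, i.e. r^2 + (p(0) - 1) r + q(0) = 0, i.e. r^2 - 1 r - 6 = 0.
Discriminant: (-1)^2 - 4(-6) = 25, so r = (1 ± 5)/2.
Solving: r_1 = 3, r_2 = -2.

indicial: r^2 - 1 r - 6 = 0; roots r_1 = 3, r_2 = -2


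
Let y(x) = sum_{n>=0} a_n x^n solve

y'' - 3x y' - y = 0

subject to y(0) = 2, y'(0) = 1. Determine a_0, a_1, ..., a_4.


Ansatz: y(x) = sum_{n>=0} a_n x^n, so y'(x) = sum_{n>=1} n a_n x^(n-1) and y''(x) = sum_{n>=2} n(n-1) a_n x^(n-2).
Substitute into P(x) y'' + Q(x) y' + R(x) y = 0 with P(x) = 1, Q(x) = -3x, R(x) = -1, and match powers of x.
Initial conditions: a_0 = 2, a_1 = 1.
Setting the coefficient of each power of x to zero and solving order by order (substituting the coefficients already found):
  x^0: 2 a_2 - a_0 = 0  ->  2 a_2 = a_0 = 2  ->  a_2 = 1
  x^1: 6 a_3 - 4 a_1 = 0  ->  6 a_3 = 4 a_1 = 4  ->  a_3 = 2/3
  x^2: 12 a_4 - 7 a_2 = 0  ->  12 a_4 = 7 a_2 = 7  ->  a_4 = 7/12
Truncated series: y(x) = 2 + x + x^2 + (2/3) x^3 + (7/12) x^4 + O(x^5).

a_0 = 2; a_1 = 1; a_2 = 1; a_3 = 2/3; a_4 = 7/12


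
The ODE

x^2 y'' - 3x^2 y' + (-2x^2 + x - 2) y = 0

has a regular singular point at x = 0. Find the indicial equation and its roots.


Divide by x^2 to reach normal form y'' + P_1(x) y' + P_2(x) y = 0 with P_1(x) = -3 and P_2(x) = -2 + 1/x - 2/x^2.
x = 0 is a singular point because the y-coefficient -2 + 1/x - 2/x^2 has a pole at x = 0.
It is a regular singular point because x P_1(x) = p(x) = -3x and x^2 P_2(x) = q(x) = -2x^2 + x - 2 are polynomials, hence analytic at x = 0.
p(0) = 0,  q(0) = -2.
Indicial equation: r(r-1) + p(0) r + q(0) = 0, i.e. r^2 + (p(0) - 1) r + q(0) = 0, i.e. r^2 - 1 r - 2 = 0.
Discriminant: (-1)^2 - 4(-2) = 9, so r = (1 ± 3)/2.
Solving: r_1 = 2, r_2 = -1.

indicial: r^2 - 1 r - 2 = 0; roots r_1 = 2, r_2 = -1


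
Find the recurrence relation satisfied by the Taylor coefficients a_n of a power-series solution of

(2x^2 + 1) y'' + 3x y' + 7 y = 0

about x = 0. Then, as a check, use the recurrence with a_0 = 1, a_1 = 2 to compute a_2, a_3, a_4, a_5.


Substitute y = sum_n a_n x^n.
(1 + 2 x^2) y'' contributes (n+2)(n+1) a_{n+2} + 2 n(n-1) a_n at x^n.
3 x y'(x) contributes 3 n a_n at x^n.
7 y(x) contributes 7 a_n at x^n.
Matching x^n: (n+2)(n+1) a_{n+2} + (2 n(n-1) + 3 n + 7) a_n = 0.
Thus a_{n+2} = (-2 n(n-1) - 3 n - 7) / ((n+1)(n+2)) * a_n.

Check with a_0 = 1, a_1 = 2 (apply the recurrence for n = 0, 1, 2, 3): a_0 = 1, a_1 = 2, a_2 = -7/2, a_3 = -10/3, a_4 = 119/24, a_5 = 14/3.

a_(n+2) = (-2 n(n-1) - 3 n - 7) / ((n+1)(n+2)) * a_n; check: a_0 = 1, a_1 = 2, a_2 = -7/2, a_3 = -10/3, a_4 = 119/24, a_5 = 14/3


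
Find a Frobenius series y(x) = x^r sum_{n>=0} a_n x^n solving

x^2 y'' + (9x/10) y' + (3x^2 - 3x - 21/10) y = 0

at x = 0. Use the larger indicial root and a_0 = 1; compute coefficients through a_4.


Write in Frobenius form y'' + (p(x)/x) y' + (q(x)/x^2) y = 0:
  p(x) = 9/10,  q(x) = 3x^2 - 3x - 21/10.
Indicial equation: r(r-1) + (9/10) r + (-21/10) = 0 -> roots r_1 = 3/2, r_2 = -7/5.
Take r = r_1 = 3/2. Let y(x) = x^r sum_{n>=0} a_n x^n with a_0 = 1.
Substitute y = x^r sum a_n x^n and match x^{r+n}. The recurrence is
  D(n) a_n - 3 a_{n-1} + 3 a_{n-2} = 0,  where D(n) = (r+n)(r+n-1) + (9/10)(r+n) + (-21/10).
  a_n = [3 a_{n-1} - 3 a_{n-2}] / D(n).
Since the indicial polynomial factors as (r - r_1)(r - r_2), D(n) = (r_1 + n - r_1)(r_1 + n - r_2) = n(n + 29/10).
Evaluating step by step (a_0 = 1):
  n = 1: D(1) = 1(1 + 29/10) = 39/10; numerator = 3(1) = 3; a_1 = (3)/(39/10) = 10/13
  n = 2: D(2) = 2(2 + 29/10) = 49/5; numerator = 3(10/13) - 3(1) = -9/13; a_2 = (-9/13)/(49/5) = -45/637
  n = 3: D(3) = 3(3 + 29/10) = 177/10; numerator = 3(-45/637) - 3(10/13) = -1605/637; a_3 = (-1605/637)/(177/10) = -5350/37583
  n = 4: D(4) = 4(4 + 29/10) = 138/5; numerator = 3(-5350/37583) - 3(-45/637) = -165/767; a_4 = (-165/767)/(138/5) = -275/35282

r = 3/2; a_0 = 1; a_1 = 10/13; a_2 = -45/637; a_3 = -5350/37583; a_4 = -275/35282


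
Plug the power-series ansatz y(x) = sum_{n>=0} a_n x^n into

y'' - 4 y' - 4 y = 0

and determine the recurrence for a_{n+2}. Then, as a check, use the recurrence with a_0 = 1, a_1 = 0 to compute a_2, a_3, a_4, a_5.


Substitute y = sum_n a_n x^n.
y''(x) has coefficient (n+2)(n+1) a_{n+2} at x^n;
-4 y'(x) has coefficient -4 (n+1) a_{n+1} at x^n;
-4 y(x) has coefficient -4 a_n at x^n.
Matching x^n: (n+2)(n+1) a_{n+2} - 4 (n+1) a_{n+1} - 4 a_n = 0.
Thus a_{n+2} = [4 (n+1) a_{n+1} + 4 a_n] / ((n+1)(n+2)).

Check with a_0 = 1, a_1 = 0 (apply the recurrence for n = 0, 1, 2, 3): a_0 = 1, a_1 = 0, a_2 = 2, a_3 = 8/3, a_4 = 10/3, a_5 = 16/5.

a_(n+2) = [4 (n+1) a_(n+1) + 4 a_n] / ((n+1)(n+2)); check: a_0 = 1, a_1 = 0, a_2 = 2, a_3 = 8/3, a_4 = 10/3, a_5 = 16/5


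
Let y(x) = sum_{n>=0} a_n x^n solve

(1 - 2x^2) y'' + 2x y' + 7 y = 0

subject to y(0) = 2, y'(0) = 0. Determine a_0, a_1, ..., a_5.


Ansatz: y(x) = sum_{n>=0} a_n x^n, so y'(x) = sum_{n>=1} n a_n x^(n-1) and y''(x) = sum_{n>=2} n(n-1) a_n x^(n-2).
Substitute into P(x) y'' + Q(x) y' + R(x) y = 0 with P(x) = 1 - 2x^2, Q(x) = 2x, R(x) = 7, and match powers of x.
Initial conditions: a_0 = 2, a_1 = 0.
Setting the coefficient of each power of x to zero and solving order by order (substituting the coefficients already found):
  x^0: 2 a_2 + 7 a_0 = 0  ->  2 a_2 = -7 a_0 = -14  ->  a_2 = -7
  x^1: 6 a_3 + 9 a_1 = 0  ->  6 a_3 = -9 a_1 = 0  ->  a_3 = 0
  x^2: 12 a_4 + 7 a_2 = 0  ->  12 a_4 = -7 a_2 = 49  ->  a_4 = 49/12
  x^3: 20 a_5 + a_3 = 0  ->  20 a_5 = -a_3 = 0  ->  a_5 = 0
Truncated series: y(x) = 2 - 7 x^2 + (49/12) x^4 + O(x^6).

a_0 = 2; a_1 = 0; a_2 = -7; a_3 = 0; a_4 = 49/12; a_5 = 0


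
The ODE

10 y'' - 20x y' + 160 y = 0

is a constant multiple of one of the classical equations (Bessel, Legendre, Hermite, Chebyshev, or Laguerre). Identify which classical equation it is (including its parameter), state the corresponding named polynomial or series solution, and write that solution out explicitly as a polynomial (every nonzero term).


All three coefficients share the factor 10; dividing through by 10 gives  y'' - 2x y' + 16 y = 0.
This matches the Hermite equation y'' - 2x y' + 2n y = 0 with 2n = 16, so n = 8; the polynomial solution is H_8(x).
With y = sum_k a_k x^k, matching x^k gives (k+2)(k+1) a_{k+2} = 2(k - n) a_k = 2(k - 8) a_k. The right side vanishes at k = 8, so the series with the parity of 8 terminates at degree 8.
Standard normalization: leading coefficient of H_n is 2^n, so a_8 = 2^8 = 256. Work downward with a_k = (k+1)(k+2) a_{k+2} / (2(k - n)):
  a_6 = (7)(8)(256) / (2(6 - 8)) = 14336/(-4) = -3584
  a_4 = (5)(6)(-3584) / (2(4 - 8)) = -107520/(-8) = 13440
  a_2 = (3)(4)(13440) / (2(2 - 8)) = 161280/(-12) = -13440
  a_0 = (1)(2)(-13440) / (2(0 - 8)) = -26880/(-16) = 1680
Hence H_8(x) = 256 x^8 - 3584 x^6 + 13440 x^4 - 13440 x^2 + 1680.

H_8(x); series = 256 x^8 - 3584 x^6 + 13440 x^4 - 13440 x^2 + 1680


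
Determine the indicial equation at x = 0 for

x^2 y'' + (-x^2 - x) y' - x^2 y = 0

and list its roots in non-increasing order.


Divide by x^2 to reach normal form y'' + P_1(x) y' + P_2(x) y = 0 with P_1(x) = -1 - 1/x and P_2(x) = -1.
x = 0 is a singular point because the y'-coefficient -1 - 1/x has a pole at x = 0.
It is a regular singular point because x P_1(x) = p(x) = -x - 1 and x^2 P_2(x) = q(x) = -x^2 are polynomials, hence analytic at x = 0.
p(0) = -1,  q(0) = 0.
Indicial equation: r(r-1) + p(0) r + q(0) = 0, i.e. r^2 + (p(0) - 1) r + q(0) = 0, i.e. r^2 - 2 r = 0.
Discriminant: (-2)^2 - 4(0) = 4, so r = (2 ± 2)/2.
Solving: r_1 = 2, r_2 = 0.

indicial: r^2 - 2 r = 0; roots r_1 = 2, r_2 = 0


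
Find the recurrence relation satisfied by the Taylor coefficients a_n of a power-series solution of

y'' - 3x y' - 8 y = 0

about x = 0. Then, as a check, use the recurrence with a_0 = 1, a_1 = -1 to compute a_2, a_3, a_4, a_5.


Substitute y = sum_n a_n x^n.
y''(x) has coefficient (n+2)(n+1) a_{n+2} at x^n;
-3 x y'(x) has coefficient -3 n a_n at x^n (shift);
-8 y(x) has coefficient -8 a_n at x^n.
Matching x^n: (n+2)(n+1) a_{n+2} + (-3n - 8) a_n = 0.
Thus a_{n+2} = (3n + 8) / ((n+1)(n+2)) * a_n.

Check with a_0 = 1, a_1 = -1 (apply the recurrence for n = 0, 1, 2, 3): a_0 = 1, a_1 = -1, a_2 = 4, a_3 = -11/6, a_4 = 14/3, a_5 = -187/120.

a_(n+2) = (3n + 8) / ((n+1)(n+2)) * a_n; check: a_0 = 1, a_1 = -1, a_2 = 4, a_3 = -11/6, a_4 = 14/3, a_5 = -187/120


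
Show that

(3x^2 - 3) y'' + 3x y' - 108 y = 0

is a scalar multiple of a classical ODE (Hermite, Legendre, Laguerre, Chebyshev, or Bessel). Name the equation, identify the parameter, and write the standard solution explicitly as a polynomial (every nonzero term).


All three coefficients share the factor -3; dividing through by -3 gives  (1 - x^2) y'' - x y' + 36 y = 0.
This matches the Chebyshev equation (1 - x^2) y'' - x y' + n^2 y = 0 (note the -x y' term, not -2x y') with n^2 = 36, so n = 6; the polynomial solution is T_6(x).
With y = sum_k a_k x^k, matching x^k gives (k+2)(k+1) a_{k+2} = (k^2 - n^2) a_k = (k - 6)(k + 6) a_k. The right side vanishes at k = 6, so the series with the parity of 6 terminates at degree 6.
Standard normalization: leading coefficient of T_n is 2^(n-1), so a_6 = 2^5 = 32. Work downward with a_k = (k+1)(k+2) a_{k+2} / ((k - 6)(k + 6)):
  a_4 = (5)(6)(32) / ((4 - 6)(4 + 6)) = 960/(-20) = -48
  a_2 = (3)(4)(-48) / ((2 - 6)(2 + 6)) = -576/(-32) = 18
  a_0 = (1)(2)(18) / ((0 - 6)(0 + 6)) = 36/(-36) = -1
Hence T_6(x) = 32 x^6 - 48 x^4 + 18 x^2 - 1.

T_6(x); series = 32 x^6 - 48 x^4 + 18 x^2 - 1


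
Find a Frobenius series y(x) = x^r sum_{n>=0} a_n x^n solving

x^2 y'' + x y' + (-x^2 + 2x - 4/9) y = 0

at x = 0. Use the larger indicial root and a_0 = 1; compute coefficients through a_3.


Write in Frobenius form y'' + (p(x)/x) y' + (q(x)/x^2) y = 0:
  p(x) = 1,  q(x) = -x^2 + 2x - 4/9.
Indicial equation: r(r-1) + (1) r + (-4/9) = 0 -> roots r_1 = 2/3, r_2 = -2/3.
Take r = r_1 = 2/3. Let y(x) = x^r sum_{n>=0} a_n x^n with a_0 = 1.
Substitute y = x^r sum a_n x^n and match x^{r+n}. The recurrence is
  D(n) a_n + 2 a_{n-1} - 1 a_{n-2} = 0,  where D(n) = (r+n)(r+n-1) + (1)(r+n) + (-4/9).
  a_n = [-2 a_{n-1} + 1 a_{n-2}] / D(n).
Since the indicial polynomial factors as (r - r_1)(r - r_2), D(n) = (r_1 + n - r_1)(r_1 + n - r_2) = n(n + 4/3).
Evaluating step by step (a_0 = 1):
  n = 1: D(1) = 1(1 + 4/3) = 7/3; numerator = -2(1) = -2; a_1 = (-2)/(7/3) = -6/7
  n = 2: D(2) = 2(2 + 4/3) = 20/3; numerator = -2(-6/7) + 1(1) = 19/7; a_2 = (19/7)/(20/3) = 57/140
  n = 3: D(3) = 3(3 + 4/3) = 13; numerator = -2(57/140) + 1(-6/7) = -117/70; a_3 = (-117/70)/(13) = -9/70

r = 2/3; a_0 = 1; a_1 = -6/7; a_2 = 57/140; a_3 = -9/70


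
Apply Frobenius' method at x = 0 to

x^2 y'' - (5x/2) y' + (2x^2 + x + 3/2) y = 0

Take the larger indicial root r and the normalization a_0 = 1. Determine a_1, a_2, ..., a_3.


Write in Frobenius form y'' + (p(x)/x) y' + (q(x)/x^2) y = 0:
  p(x) = -5/2,  q(x) = 2x^2 + x + 3/2.
Indicial equation: r(r-1) + (-5/2) r + (3/2) = 0 -> roots r_1 = 3, r_2 = 1/2.
Take r = r_1 = 3. Let y(x) = x^r sum_{n>=0} a_n x^n with a_0 = 1.
Substitute y = x^r sum a_n x^n and match x^{r+n}. The recurrence is
  D(n) a_n + 1 a_{n-1} + 2 a_{n-2} = 0,  where D(n) = (r+n)(r+n-1) + (-5/2)(r+n) + (3/2).
  a_n = [-1 a_{n-1} - 2 a_{n-2}] / D(n).
Since the indicial polynomial factors as (r - r_1)(r - r_2), D(n) = (r_1 + n - r_1)(r_1 + n - r_2) = n(n + 5/2).
Evaluating step by step (a_0 = 1):
  n = 1: D(1) = 1(1 + 5/2) = 7/2; numerator = -1(1) = -1; a_1 = (-1)/(7/2) = -2/7
  n = 2: D(2) = 2(2 + 5/2) = 9; numerator = -1(-2/7) - 2(1) = -12/7; a_2 = (-12/7)/(9) = -4/21
  n = 3: D(3) = 3(3 + 5/2) = 33/2; numerator = -1(-4/21) - 2(-2/7) = 16/21; a_3 = (16/21)/(33/2) = 32/693

r = 3; a_0 = 1; a_1 = -2/7; a_2 = -4/21; a_3 = 32/693


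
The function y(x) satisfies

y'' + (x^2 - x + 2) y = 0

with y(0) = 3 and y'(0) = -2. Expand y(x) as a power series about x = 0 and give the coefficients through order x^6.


Ansatz: y(x) = sum_{n>=0} a_n x^n, so y'(x) = sum_{n>=1} n a_n x^(n-1) and y''(x) = sum_{n>=2} n(n-1) a_n x^(n-2).
Substitute into P(x) y'' + Q(x) y' + R(x) y = 0 with P(x) = 1, Q(x) = 0, R(x) = x^2 - x + 2, and match powers of x.
Initial conditions: a_0 = 3, a_1 = -2.
Setting the coefficient of each power of x to zero and solving order by order (substituting the coefficients already found):
  x^0: 2 a_2 + 2 a_0 = 0  ->  2 a_2 = -2 a_0 = -6  ->  a_2 = -3
  x^1: 6 a_3 + 2 a_1 - a_0 = 0  ->  6 a_3 = -2 a_1 + a_0 = 7  ->  a_3 = 7/6
  x^2: 12 a_4 + 2 a_2 - a_1 + a_0 = 0  ->  12 a_4 = -2 a_2 + a_1 - a_0 = 1  ->  a_4 = 1/12
  x^3: 20 a_5 + 2 a_3 - a_2 + a_1 = 0  ->  20 a_5 = -2 a_3 + a_2 - a_1 = -10/3  ->  a_5 = -1/6
  x^4: 30 a_6 + 2 a_4 - a_3 + a_2 = 0  ->  30 a_6 = -2 a_4 + a_3 - a_2 = 4  ->  a_6 = 2/15
Truncated series: y(x) = 3 - 2 x - 3 x^2 + (7/6) x^3 + (1/12) x^4 - (1/6) x^5 + (2/15) x^6 + O(x^7).

a_0 = 3; a_1 = -2; a_2 = -3; a_3 = 7/6; a_4 = 1/12; a_5 = -1/6; a_6 = 2/15


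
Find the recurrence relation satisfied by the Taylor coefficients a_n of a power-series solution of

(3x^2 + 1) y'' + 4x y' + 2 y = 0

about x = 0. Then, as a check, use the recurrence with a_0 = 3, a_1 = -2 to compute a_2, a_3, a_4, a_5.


Substitute y = sum_n a_n x^n.
(1 + 3 x^2) y'' contributes (n+2)(n+1) a_{n+2} + 3 n(n-1) a_n at x^n.
4 x y'(x) contributes 4 n a_n at x^n.
2 y(x) contributes 2 a_n at x^n.
Matching x^n: (n+2)(n+1) a_{n+2} + (3 n(n-1) + 4 n + 2) a_n = 0.
Thus a_{n+2} = (-3 n(n-1) - 4 n - 2) / ((n+1)(n+2)) * a_n.

Check with a_0 = 3, a_1 = -2 (apply the recurrence for n = 0, 1, 2, 3): a_0 = 3, a_1 = -2, a_2 = -3, a_3 = 2, a_4 = 4, a_5 = -16/5.

a_(n+2) = (-3 n(n-1) - 4 n - 2) / ((n+1)(n+2)) * a_n; check: a_0 = 3, a_1 = -2, a_2 = -3, a_3 = 2, a_4 = 4, a_5 = -16/5


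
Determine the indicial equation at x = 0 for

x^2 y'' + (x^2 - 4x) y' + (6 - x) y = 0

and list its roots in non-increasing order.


Divide by x^2 to reach normal form y'' + P_1(x) y' + P_2(x) y = 0 with P_1(x) = 1 - 4/x and P_2(x) = -1/x + 6/x^2.
x = 0 is a singular point because the y'-coefficient 1 - 4/x has a pole at x = 0 and the y-coefficient -1/x + 6/x^2 has a pole at x = 0.
It is a regular singular point because x P_1(x) = p(x) = x - 4 and x^2 P_2(x) = q(x) = 6 - x are polynomials, hence analytic at x = 0.
p(0) = -4,  q(0) = 6.
Indicial equation: r(r-1) + p(0) r + q(0) = 0, i.e. r^2 + (p(0) - 1) r + q(0) = 0, i.e. r^2 - 5 r + 6 = 0.
Discriminant: (-5)^2 - 4(6) = 1, so r = (5 ± 1)/2.
Solving: r_1 = 3, r_2 = 2.

indicial: r^2 - 5 r + 6 = 0; roots r_1 = 3, r_2 = 2


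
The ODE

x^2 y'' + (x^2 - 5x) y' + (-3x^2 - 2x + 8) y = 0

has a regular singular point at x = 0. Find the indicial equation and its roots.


Divide by x^2 to reach normal form y'' + P_1(x) y' + P_2(x) y = 0 with P_1(x) = 1 - 5/x and P_2(x) = -3 - 2/x + 8/x^2.
x = 0 is a singular point because the y'-coefficient 1 - 5/x has a pole at x = 0 and the y-coefficient -3 - 2/x + 8/x^2 has a pole at x = 0.
It is a regular singular point because x P_1(x) = p(x) = x - 5 and x^2 P_2(x) = q(x) = -3x^2 - 2x + 8 are polynomials, hence analytic at x = 0.
p(0) = -5,  q(0) = 8.
Indicial equation: r(r-1) + p(0) r + q(0) = 0, i.e. r^2 + (p(0) - 1) r + q(0) = 0, i.e. r^2 - 6 r + 8 = 0.
Discriminant: (-6)^2 - 4(8) = 4, so r = (6 ± 2)/2.
Solving: r_1 = 4, r_2 = 2.

indicial: r^2 - 6 r + 8 = 0; roots r_1 = 4, r_2 = 2


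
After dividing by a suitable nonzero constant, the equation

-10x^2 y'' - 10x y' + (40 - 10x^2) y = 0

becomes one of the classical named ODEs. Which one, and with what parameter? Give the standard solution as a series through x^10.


All three coefficients share the factor -10; dividing through by -10 gives  x^2 y'' + x y' + (x^2 - 4) y = 0.
This matches the Bessel equation x^2 y'' + x y' + (x^2 - nu^2) y = 0 with nu^2 = 4, so nu = 2; the solution bounded at x = 0 is J_2(x).
Frobenius at x = 0: indicial roots ±nu; for r = nu the recurrence k(k + 2nu) c_k = -c_{k-2} gives the standard series J_nu(x) = sum_{k>=0} (-1)^k / (k! (k+nu)!) (x/2)^(2k+nu). Evaluate the first 5 terms:
  k = 0: (-1)^0 / (0! * 2! * 2^2) x^2 = 1/(1*2*4) x^2 = (1/8) x^2
  k = 1: (-1)^1 / (1! * 3! * 2^4) x^4 = -1/(1*6*16) x^4 = (-1/96) x^4
  k = 2: (-1)^2 / (2! * 4! * 2^6) x^6 = 1/(2*24*64) x^6 = (1/3072) x^6
  k = 3: (-1)^3 / (3! * 5! * 2^8) x^8 = -1/(6*120*256) x^8 = (-1/184320) x^8
  k = 4: (-1)^4 / (4! * 6! * 2^10) x^10 = 1/(24*720*1024) x^10 = (1/17694720) x^10
Hence J_2(x) = x^10/17694720 - x^8/184320 + x^6/3072 - x^4/96 + x^2/8 + ....

J_2(x); series = x^10/17694720 - x^8/184320 + x^6/3072 - x^4/96 + x^2/8


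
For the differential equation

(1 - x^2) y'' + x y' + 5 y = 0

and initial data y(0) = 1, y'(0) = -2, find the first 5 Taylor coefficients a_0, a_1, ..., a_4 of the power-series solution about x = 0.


Ansatz: y(x) = sum_{n>=0} a_n x^n, so y'(x) = sum_{n>=1} n a_n x^(n-1) and y''(x) = sum_{n>=2} n(n-1) a_n x^(n-2).
Substitute into P(x) y'' + Q(x) y' + R(x) y = 0 with P(x) = 1 - x^2, Q(x) = x, R(x) = 5, and match powers of x.
Initial conditions: a_0 = 1, a_1 = -2.
Setting the coefficient of each power of x to zero and solving order by order (substituting the coefficients already found):
  x^0: 2 a_2 + 5 a_0 = 0  ->  2 a_2 = -5 a_0 = -5  ->  a_2 = -5/2
  x^1: 6 a_3 + 6 a_1 = 0  ->  6 a_3 = -6 a_1 = 12  ->  a_3 = 2
  x^2: 12 a_4 + 5 a_2 = 0  ->  12 a_4 = -5 a_2 = 25/2  ->  a_4 = 25/24
Truncated series: y(x) = 1 - 2 x - (5/2) x^2 + 2 x^3 + (25/24) x^4 + O(x^5).

a_0 = 1; a_1 = -2; a_2 = -5/2; a_3 = 2; a_4 = 25/24


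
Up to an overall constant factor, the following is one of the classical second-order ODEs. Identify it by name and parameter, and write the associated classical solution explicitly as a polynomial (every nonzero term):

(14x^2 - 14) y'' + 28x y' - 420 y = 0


All three coefficients share the factor -14; dividing through by -14 gives  (1 - x^2) y'' - 2x y' + 30 y = 0.
This matches the Legendre equation (1 - x^2) y'' - 2x y' + n(n+1) y = 0 (note the -2x y' term) with n(n+1) = 30, so n = 5; the polynomial solution is P_5(x).
With y = sum_k a_k x^k, matching x^k gives (k+2)(k+1) a_{k+2} = [k(k+1) - n(n+1)] a_k = (k - 5)(k + 6) a_k. The right side vanishes at k = 5, so the series with the parity of 5 terminates at degree 5.
Standard normalization (P_n(1) = 1): leading coefficient (2n)!/(2^n (n!)^2) = 3628800/(32*14400) = 63/8, so a_5 = 63/8. Work downward with a_k = (k+1)(k+2) a_{k+2} / ((k - 5)(k + 6)):
  a_3 = (4)(5)(63/8) / ((3 - 5)(3 + 6)) = (315/2)/(-18) = -35/4
  a_1 = (2)(3)(-35/4) / ((1 - 5)(1 + 6)) = (-105/2)/(-28) = 15/8
Hence P_5(x) = 63 x^5/8 - 35 x^3/4 + 15 x/8.

P_5(x); series = 63 x^5/8 - 35 x^3/4 + 15 x/8


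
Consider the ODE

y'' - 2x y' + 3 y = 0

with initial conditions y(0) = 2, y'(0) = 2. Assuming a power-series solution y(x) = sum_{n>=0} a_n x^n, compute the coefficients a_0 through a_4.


Ansatz: y(x) = sum_{n>=0} a_n x^n, so y'(x) = sum_{n>=1} n a_n x^(n-1) and y''(x) = sum_{n>=2} n(n-1) a_n x^(n-2).
Substitute into P(x) y'' + Q(x) y' + R(x) y = 0 with P(x) = 1, Q(x) = -2x, R(x) = 3, and match powers of x.
Initial conditions: a_0 = 2, a_1 = 2.
Setting the coefficient of each power of x to zero and solving order by order (substituting the coefficients already found):
  x^0: 2 a_2 + 3 a_0 = 0  ->  2 a_2 = -3 a_0 = -6  ->  a_2 = -3
  x^1: 6 a_3 + a_1 = 0  ->  6 a_3 = -a_1 = -2  ->  a_3 = -1/3
  x^2: 12 a_4 - a_2 = 0  ->  12 a_4 = a_2 = -3  ->  a_4 = -1/4
Truncated series: y(x) = 2 + 2 x - 3 x^2 - (1/3) x^3 - (1/4) x^4 + O(x^5).

a_0 = 2; a_1 = 2; a_2 = -3; a_3 = -1/3; a_4 = -1/4


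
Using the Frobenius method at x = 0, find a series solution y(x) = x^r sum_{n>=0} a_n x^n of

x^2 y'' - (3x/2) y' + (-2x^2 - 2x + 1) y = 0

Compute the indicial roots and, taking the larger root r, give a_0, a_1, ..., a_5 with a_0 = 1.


Write in Frobenius form y'' + (p(x)/x) y' + (q(x)/x^2) y = 0:
  p(x) = -3/2,  q(x) = -2x^2 - 2x + 1.
Indicial equation: r(r-1) + (-3/2) r + (1) = 0 -> roots r_1 = 2, r_2 = 1/2.
Take r = r_1 = 2. Let y(x) = x^r sum_{n>=0} a_n x^n with a_0 = 1.
Substitute y = x^r sum a_n x^n and match x^{r+n}. The recurrence is
  D(n) a_n - 2 a_{n-1} - 2 a_{n-2} = 0,  where D(n) = (r+n)(r+n-1) + (-3/2)(r+n) + (1).
  a_n = [2 a_{n-1} + 2 a_{n-2}] / D(n).
Since the indicial polynomial factors as (r - r_1)(r - r_2), D(n) = (r_1 + n - r_1)(r_1 + n - r_2) = n(n + 3/2).
Evaluating step by step (a_0 = 1):
  n = 1: D(1) = 1(1 + 3/2) = 5/2; numerator = 2(1) = 2; a_1 = (2)/(5/2) = 4/5
  n = 2: D(2) = 2(2 + 3/2) = 7; numerator = 2(4/5) + 2(1) = 18/5; a_2 = (18/5)/(7) = 18/35
  n = 3: D(3) = 3(3 + 3/2) = 27/2; numerator = 2(18/35) + 2(4/5) = 92/35; a_3 = (92/35)/(27/2) = 184/945
  n = 4: D(4) = 4(4 + 3/2) = 22; numerator = 2(184/945) + 2(18/35) = 268/189; a_4 = (268/189)/(22) = 134/2079
  n = 5: D(5) = 5(5 + 3/2) = 65/2; numerator = 2(134/2079) + 2(184/945) = 1796/3465; a_5 = (1796/3465)/(65/2) = 3592/225225

r = 2; a_0 = 1; a_1 = 4/5; a_2 = 18/35; a_3 = 184/945; a_4 = 134/2079; a_5 = 3592/225225


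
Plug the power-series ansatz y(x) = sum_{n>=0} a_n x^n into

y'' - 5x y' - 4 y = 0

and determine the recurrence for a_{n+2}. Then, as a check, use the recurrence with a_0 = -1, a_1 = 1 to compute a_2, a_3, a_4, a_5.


Substitute y = sum_n a_n x^n.
y''(x) has coefficient (n+2)(n+1) a_{n+2} at x^n;
-5 x y'(x) has coefficient -5 n a_n at x^n (shift);
-4 y(x) has coefficient -4 a_n at x^n.
Matching x^n: (n+2)(n+1) a_{n+2} + (-5n - 4) a_n = 0.
Thus a_{n+2} = (5n + 4) / ((n+1)(n+2)) * a_n.

Check with a_0 = -1, a_1 = 1 (apply the recurrence for n = 0, 1, 2, 3): a_0 = -1, a_1 = 1, a_2 = -2, a_3 = 3/2, a_4 = -7/3, a_5 = 57/40.

a_(n+2) = (5n + 4) / ((n+1)(n+2)) * a_n; check: a_0 = -1, a_1 = 1, a_2 = -2, a_3 = 3/2, a_4 = -7/3, a_5 = 57/40


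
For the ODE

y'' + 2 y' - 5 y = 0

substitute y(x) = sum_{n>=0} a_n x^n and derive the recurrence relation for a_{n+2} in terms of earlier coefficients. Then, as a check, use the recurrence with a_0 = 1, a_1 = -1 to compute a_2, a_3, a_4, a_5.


Substitute y = sum_n a_n x^n.
y''(x) has coefficient (n+2)(n+1) a_{n+2} at x^n;
2 y'(x) has coefficient 2 (n+1) a_{n+1} at x^n;
-5 y(x) has coefficient -5 a_n at x^n.
Matching x^n: (n+2)(n+1) a_{n+2} + 2 (n+1) a_{n+1} - 5 a_n = 0.
Thus a_{n+2} = [-2 (n+1) a_{n+1} + 5 a_n] / ((n+1)(n+2)).

Check with a_0 = 1, a_1 = -1 (apply the recurrence for n = 0, 1, 2, 3): a_0 = 1, a_1 = -1, a_2 = 7/2, a_3 = -19/6, a_4 = 73/24, a_5 = -241/120.

a_(n+2) = [-2 (n+1) a_(n+1) + 5 a_n] / ((n+1)(n+2)); check: a_0 = 1, a_1 = -1, a_2 = 7/2, a_3 = -19/6, a_4 = 73/24, a_5 = -241/120


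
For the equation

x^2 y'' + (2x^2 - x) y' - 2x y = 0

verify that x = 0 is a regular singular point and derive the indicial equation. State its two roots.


Divide by x^2 to reach normal form y'' + P_1(x) y' + P_2(x) y = 0 with P_1(x) = 2 - 1/x and P_2(x) = -2/x.
x = 0 is a singular point because the y'-coefficient 2 - 1/x has a pole at x = 0 and the y-coefficient -2/x has a pole at x = 0.
It is a regular singular point because x P_1(x) = p(x) = 2x - 1 and x^2 P_2(x) = q(x) = -2x are polynomials, hence analytic at x = 0.
p(0) = -1,  q(0) = 0.
Indicial equation: r(r-1) + p(0) r + q(0) = 0, i.e. r^2 + (p(0) - 1) r + q(0) = 0, i.e. r^2 - 2 r = 0.
Discriminant: (-2)^2 - 4(0) = 4, so r = (2 ± 2)/2.
Solving: r_1 = 2, r_2 = 0.

indicial: r^2 - 2 r = 0; roots r_1 = 2, r_2 = 0


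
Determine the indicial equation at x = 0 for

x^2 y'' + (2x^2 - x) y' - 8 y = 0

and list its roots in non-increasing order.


Divide by x^2 to reach normal form y'' + P_1(x) y' + P_2(x) y = 0 with P_1(x) = 2 - 1/x and P_2(x) = -8/x^2.
x = 0 is a singular point because the y'-coefficient 2 - 1/x has a pole at x = 0 and the y-coefficient -8/x^2 has a pole at x = 0.
It is a regular singular point because x P_1(x) = p(x) = 2x - 1 and x^2 P_2(x) = q(x) = -8 are polynomials, hence analytic at x = 0.
p(0) = -1,  q(0) = -8.
Indicial equation: r(r-1) + p(0) r + q(0) = 0, i.e. r^2 + (p(0) - 1) r + q(0) = 0, i.e. r^2 - 2 r - 8 = 0.
Discriminant: (-2)^2 - 4(-8) = 36, so r = (2 ± 6)/2.
Solving: r_1 = 4, r_2 = -2.

indicial: r^2 - 2 r - 8 = 0; roots r_1 = 4, r_2 = -2


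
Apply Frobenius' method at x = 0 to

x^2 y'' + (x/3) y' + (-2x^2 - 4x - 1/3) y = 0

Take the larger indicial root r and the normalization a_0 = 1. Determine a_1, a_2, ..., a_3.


Write in Frobenius form y'' + (p(x)/x) y' + (q(x)/x^2) y = 0:
  p(x) = 1/3,  q(x) = -2x^2 - 4x - 1/3.
Indicial equation: r(r-1) + (1/3) r + (-1/3) = 0 -> roots r_1 = 1, r_2 = -1/3.
Take r = r_1 = 1. Let y(x) = x^r sum_{n>=0} a_n x^n with a_0 = 1.
Substitute y = x^r sum a_n x^n and match x^{r+n}. The recurrence is
  D(n) a_n - 4 a_{n-1} - 2 a_{n-2} = 0,  where D(n) = (r+n)(r+n-1) + (1/3)(r+n) + (-1/3).
  a_n = [4 a_{n-1} + 2 a_{n-2}] / D(n).
Since the indicial polynomial factors as (r - r_1)(r - r_2), D(n) = (r_1 + n - r_1)(r_1 + n - r_2) = n(n + 4/3).
Evaluating step by step (a_0 = 1):
  n = 1: D(1) = 1(1 + 4/3) = 7/3; numerator = 4(1) = 4; a_1 = (4)/(7/3) = 12/7
  n = 2: D(2) = 2(2 + 4/3) = 20/3; numerator = 4(12/7) + 2(1) = 62/7; a_2 = (62/7)/(20/3) = 93/70
  n = 3: D(3) = 3(3 + 4/3) = 13; numerator = 4(93/70) + 2(12/7) = 306/35; a_3 = (306/35)/(13) = 306/455

r = 1; a_0 = 1; a_1 = 12/7; a_2 = 93/70; a_3 = 306/455


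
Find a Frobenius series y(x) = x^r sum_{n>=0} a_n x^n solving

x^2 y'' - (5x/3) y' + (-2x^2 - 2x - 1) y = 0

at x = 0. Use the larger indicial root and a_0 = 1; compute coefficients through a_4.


Write in Frobenius form y'' + (p(x)/x) y' + (q(x)/x^2) y = 0:
  p(x) = -5/3,  q(x) = -2x^2 - 2x - 1.
Indicial equation: r(r-1) + (-5/3) r + (-1) = 0 -> roots r_1 = 3, r_2 = -1/3.
Take r = r_1 = 3. Let y(x) = x^r sum_{n>=0} a_n x^n with a_0 = 1.
Substitute y = x^r sum a_n x^n and match x^{r+n}. The recurrence is
  D(n) a_n - 2 a_{n-1} - 2 a_{n-2} = 0,  where D(n) = (r+n)(r+n-1) + (-5/3)(r+n) + (-1).
  a_n = [2 a_{n-1} + 2 a_{n-2}] / D(n).
Since the indicial polynomial factors as (r - r_1)(r - r_2), D(n) = (r_1 + n - r_1)(r_1 + n - r_2) = n(n + 10/3).
Evaluating step by step (a_0 = 1):
  n = 1: D(1) = 1(1 + 10/3) = 13/3; numerator = 2(1) = 2; a_1 = (2)/(13/3) = 6/13
  n = 2: D(2) = 2(2 + 10/3) = 32/3; numerator = 2(6/13) + 2(1) = 38/13; a_2 = (38/13)/(32/3) = 57/208
  n = 3: D(3) = 3(3 + 10/3) = 19; numerator = 2(57/208) + 2(6/13) = 153/104; a_3 = (153/104)/(19) = 153/1976
  n = 4: D(4) = 4(4 + 10/3) = 88/3; numerator = 2(153/1976) + 2(57/208) = 1389/1976; a_4 = (1389/1976)/(88/3) = 4167/173888

r = 3; a_0 = 1; a_1 = 6/13; a_2 = 57/208; a_3 = 153/1976; a_4 = 4167/173888
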